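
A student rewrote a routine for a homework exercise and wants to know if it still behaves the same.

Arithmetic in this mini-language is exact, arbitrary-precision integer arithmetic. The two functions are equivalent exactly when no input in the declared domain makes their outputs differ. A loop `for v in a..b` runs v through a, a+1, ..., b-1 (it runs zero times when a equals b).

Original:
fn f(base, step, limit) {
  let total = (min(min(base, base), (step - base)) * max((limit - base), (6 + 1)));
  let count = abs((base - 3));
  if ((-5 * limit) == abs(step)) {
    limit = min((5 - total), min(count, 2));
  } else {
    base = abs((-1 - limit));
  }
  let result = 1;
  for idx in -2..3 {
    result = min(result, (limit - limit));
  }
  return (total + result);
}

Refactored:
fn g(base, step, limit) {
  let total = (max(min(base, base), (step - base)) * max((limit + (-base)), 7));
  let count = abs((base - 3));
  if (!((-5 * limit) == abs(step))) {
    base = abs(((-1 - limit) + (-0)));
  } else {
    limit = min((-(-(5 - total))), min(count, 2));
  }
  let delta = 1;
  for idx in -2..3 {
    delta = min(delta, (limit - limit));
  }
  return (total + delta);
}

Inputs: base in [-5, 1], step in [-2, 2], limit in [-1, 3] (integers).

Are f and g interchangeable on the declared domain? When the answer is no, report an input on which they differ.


At base=-5, step=-2, limit=-1: f gives -35, g gives 21.
verdict: not equivalent; witness: base=-5, step=-2, limit=-1


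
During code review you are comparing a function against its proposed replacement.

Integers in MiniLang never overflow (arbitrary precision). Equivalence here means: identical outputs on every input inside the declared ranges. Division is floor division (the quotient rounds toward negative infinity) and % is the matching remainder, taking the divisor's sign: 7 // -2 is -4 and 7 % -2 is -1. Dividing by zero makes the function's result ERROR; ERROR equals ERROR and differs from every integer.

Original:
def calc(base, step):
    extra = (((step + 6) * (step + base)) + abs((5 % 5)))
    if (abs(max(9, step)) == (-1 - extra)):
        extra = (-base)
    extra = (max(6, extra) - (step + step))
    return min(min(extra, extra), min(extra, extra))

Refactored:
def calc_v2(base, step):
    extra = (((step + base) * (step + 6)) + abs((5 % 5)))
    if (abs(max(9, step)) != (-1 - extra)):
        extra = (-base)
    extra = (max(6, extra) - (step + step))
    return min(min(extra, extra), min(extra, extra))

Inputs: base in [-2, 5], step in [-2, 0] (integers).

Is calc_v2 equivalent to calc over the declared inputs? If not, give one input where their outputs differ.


Evaluate both at base=2, step=0.
calc: extra=12, then (abs(max(9, step)) == (-1 - extra)) is false, then extra=12, then returns 12
calc_v2: extra=12, then (abs(max(9, step)) != (-1 - extra)) is true, then extra=-2, then extra=6, then returns 6
12 vs 6 — the two versions disagree here.
verdict: not equivalent; witness: base=2, step=0


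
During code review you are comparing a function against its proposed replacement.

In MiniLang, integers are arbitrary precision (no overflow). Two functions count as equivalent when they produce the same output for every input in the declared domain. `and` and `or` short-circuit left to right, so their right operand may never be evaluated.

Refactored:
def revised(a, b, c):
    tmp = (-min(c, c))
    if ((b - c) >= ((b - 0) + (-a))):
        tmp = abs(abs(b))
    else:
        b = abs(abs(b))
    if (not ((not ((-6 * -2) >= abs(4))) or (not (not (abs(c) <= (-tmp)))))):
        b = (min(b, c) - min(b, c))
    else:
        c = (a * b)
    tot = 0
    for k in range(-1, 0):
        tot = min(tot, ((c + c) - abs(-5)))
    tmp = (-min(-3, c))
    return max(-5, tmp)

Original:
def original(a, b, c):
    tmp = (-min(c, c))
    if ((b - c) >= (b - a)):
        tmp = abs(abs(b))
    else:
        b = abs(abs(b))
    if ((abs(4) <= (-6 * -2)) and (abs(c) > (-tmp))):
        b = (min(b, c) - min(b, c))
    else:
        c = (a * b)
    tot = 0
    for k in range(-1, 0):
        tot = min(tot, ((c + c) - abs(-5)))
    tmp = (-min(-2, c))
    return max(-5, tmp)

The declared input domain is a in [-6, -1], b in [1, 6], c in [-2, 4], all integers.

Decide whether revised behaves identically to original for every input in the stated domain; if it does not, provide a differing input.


Try a=-6, b=1, c=-2.
original: tmp = 2; ((b - c) >= (b - a)) -> false; b = 1; ((abs(4) <= (-6 * -2)) and (abs(c) > (-tmp))) -> true; b = 0; tot = 0; [k=-1]; tot = -9; tmp = 2; return 2
revised: tmp = 2; ((b - c) >= ((b - 0) + (-a))) -> false; b = 1; (not ((not ((-6 * -2) >= abs(4))) or (not (not (abs(c) <= (-tmp)))))) -> true; b = 0; tot = 0; [k=-1]; tot = -9; tmp = 3; return 3
2 != 3, so the rewrite changes behavior.
verdict: not equivalent; witness: a=-6, b=1, c=-2


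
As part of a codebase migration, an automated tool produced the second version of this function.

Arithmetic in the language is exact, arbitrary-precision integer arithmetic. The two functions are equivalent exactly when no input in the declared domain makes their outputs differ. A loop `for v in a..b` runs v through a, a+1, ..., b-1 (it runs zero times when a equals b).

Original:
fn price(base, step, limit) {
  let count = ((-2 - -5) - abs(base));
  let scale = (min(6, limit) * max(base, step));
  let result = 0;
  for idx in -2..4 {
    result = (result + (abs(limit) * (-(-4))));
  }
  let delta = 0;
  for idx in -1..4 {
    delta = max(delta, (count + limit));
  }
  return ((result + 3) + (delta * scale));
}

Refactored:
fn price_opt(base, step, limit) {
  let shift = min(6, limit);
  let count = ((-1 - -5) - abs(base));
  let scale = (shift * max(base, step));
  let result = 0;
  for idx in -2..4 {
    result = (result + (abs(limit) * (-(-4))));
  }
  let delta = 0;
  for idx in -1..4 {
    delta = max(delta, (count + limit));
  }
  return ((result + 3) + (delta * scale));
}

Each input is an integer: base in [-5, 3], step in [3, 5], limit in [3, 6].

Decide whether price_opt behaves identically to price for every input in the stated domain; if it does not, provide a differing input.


Take base=-5, step=3, limit=3.
price: count becomes -2; next scale becomes 9; next result becomes 0; next at idx=-2:; next result becomes 12; next at idx=-1:; next result becomes 24; next at idx=0:; next result becomes 36; next at idx=1:; next result becomes 48; next at idx=2:; next result becomes 60; next at idx=3:; next result becomes 72; next delta becomes 0; next at idx=-1:; next delta becomes 1; next at idx=0:; next delta becomes 1; next at idx=1:; next delta becomes 1; next at idx=2:; next delta becomes 1; next at idx=3:; next delta becomes 1; next final value 84
price_opt: shift becomes 3; next count becomes -1; next scale becomes 9; next result becomes 0; next at idx=-2:; next result becomes 12; next at idx=-1:; next result becomes 24; next at idx=0:; next result becomes 36; next at idx=1:; next result becomes 48; next at idx=2:; next result becomes 60; next at idx=3:; next result becomes 72; next delta becomes 0; next at idx=-1:; next delta becomes 2; next at idx=0:; next delta becomes 2; next at idx=1:; next delta becomes 2; next at idx=2:; next delta becomes 2; next at idx=3:; next delta becomes 2; next final value 93
84 vs 93 — the two versions disagree here.
verdict: not equivalent; witness: base=-5, step=3, limit=3


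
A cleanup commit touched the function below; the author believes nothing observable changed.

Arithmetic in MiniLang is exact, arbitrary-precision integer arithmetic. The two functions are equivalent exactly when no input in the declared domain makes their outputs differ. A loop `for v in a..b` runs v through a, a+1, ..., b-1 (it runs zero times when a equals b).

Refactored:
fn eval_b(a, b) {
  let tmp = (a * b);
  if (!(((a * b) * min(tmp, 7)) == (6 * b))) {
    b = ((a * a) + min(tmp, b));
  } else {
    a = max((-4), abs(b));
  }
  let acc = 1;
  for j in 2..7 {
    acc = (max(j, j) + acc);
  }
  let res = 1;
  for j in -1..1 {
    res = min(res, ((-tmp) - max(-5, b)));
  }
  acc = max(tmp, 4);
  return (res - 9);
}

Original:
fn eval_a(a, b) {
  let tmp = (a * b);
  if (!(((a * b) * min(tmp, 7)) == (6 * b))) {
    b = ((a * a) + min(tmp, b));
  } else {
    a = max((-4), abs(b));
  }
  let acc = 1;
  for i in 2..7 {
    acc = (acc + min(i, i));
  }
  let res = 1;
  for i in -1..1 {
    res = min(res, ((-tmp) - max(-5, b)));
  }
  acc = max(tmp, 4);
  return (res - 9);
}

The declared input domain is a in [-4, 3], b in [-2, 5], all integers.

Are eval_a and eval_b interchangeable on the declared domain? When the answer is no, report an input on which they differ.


One difference looks behavioral, but it never changes the outcome for any declared input.
One worked example (a=-4, b=2) — eval_a: tmp=-8, then (!(((a * b) * min(tmp, 7)) == (6 * b))) is true, then b=8, then acc=1, then (i=2), then acc=3, then (i=3), then acc=6, then (i=4), then acc=10, then (i=5), then acc=15, then (i=6), then acc=21, then res=1, then (i=-1), then res=0, then (i=0), then res=0, then acc=4, then returns -9; eval_b: tmp=-8, then (!(((a * b) * min(tmp, 7)) == (6 * b))) is true, then b=8, then acc=1, then (j=2), then acc=3, then (j=3), then acc=6, then (j=4), then acc=10, then (j=5), then acc=15, then (j=6), then acc=21, then res=1, then (j=-1), then res=0, then (j=0), then res=0, then acc=4, then returns -9; agreement on -9.
Every one of the 64 inputs gives matching results.
verdict: equivalent


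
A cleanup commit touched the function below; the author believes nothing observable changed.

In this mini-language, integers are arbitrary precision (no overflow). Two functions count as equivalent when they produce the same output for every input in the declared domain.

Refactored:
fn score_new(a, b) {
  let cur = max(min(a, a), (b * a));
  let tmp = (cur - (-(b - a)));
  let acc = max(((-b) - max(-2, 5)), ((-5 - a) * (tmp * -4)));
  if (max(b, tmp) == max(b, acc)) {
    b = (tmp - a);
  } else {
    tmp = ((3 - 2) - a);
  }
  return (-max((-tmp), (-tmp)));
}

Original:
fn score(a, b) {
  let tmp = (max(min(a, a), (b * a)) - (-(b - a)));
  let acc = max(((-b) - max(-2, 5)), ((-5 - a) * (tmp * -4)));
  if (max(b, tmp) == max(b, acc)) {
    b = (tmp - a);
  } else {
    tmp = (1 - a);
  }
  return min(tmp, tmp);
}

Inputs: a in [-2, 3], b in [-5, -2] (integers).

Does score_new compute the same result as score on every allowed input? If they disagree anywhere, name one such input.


Reading the diff, among the changes: statement counts differ, plus arithmetic usage differs, plus min/max/abs usage differs, plus constant usage differs, plus local variable names differ.
Tracing a=3, b=-3: score: tmp := -3 | acc := -2 | (max(b, tmp) == max(b, acc)): false | tmp := -2 | result -2 | score_new: cur := 3 | tmp := -3 | acc := -2 | (max(b, tmp) == max(b, acc)): false | tmp := -2 | result -2 — matching result -2.
Across all 24 domain points the two functions coincide.
verdict: equivalent


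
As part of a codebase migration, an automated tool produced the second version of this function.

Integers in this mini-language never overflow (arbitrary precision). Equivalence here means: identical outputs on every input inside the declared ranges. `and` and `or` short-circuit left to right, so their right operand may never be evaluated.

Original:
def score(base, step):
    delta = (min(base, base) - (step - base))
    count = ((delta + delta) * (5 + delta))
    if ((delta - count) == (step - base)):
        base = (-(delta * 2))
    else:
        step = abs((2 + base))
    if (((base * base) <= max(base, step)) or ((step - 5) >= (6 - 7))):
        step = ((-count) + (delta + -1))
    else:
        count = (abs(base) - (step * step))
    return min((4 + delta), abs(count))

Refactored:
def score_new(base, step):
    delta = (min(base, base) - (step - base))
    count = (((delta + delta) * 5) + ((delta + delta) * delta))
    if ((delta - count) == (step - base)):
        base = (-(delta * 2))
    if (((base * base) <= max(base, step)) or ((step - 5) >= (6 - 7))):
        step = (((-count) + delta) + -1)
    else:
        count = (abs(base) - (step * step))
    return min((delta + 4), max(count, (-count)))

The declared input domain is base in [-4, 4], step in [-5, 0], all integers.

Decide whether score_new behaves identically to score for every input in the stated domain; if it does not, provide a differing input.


Input base=-4, step=-5: 0 from score versus 1 from score_new.
verdict: not equivalent; witness: base=-4, step=-5


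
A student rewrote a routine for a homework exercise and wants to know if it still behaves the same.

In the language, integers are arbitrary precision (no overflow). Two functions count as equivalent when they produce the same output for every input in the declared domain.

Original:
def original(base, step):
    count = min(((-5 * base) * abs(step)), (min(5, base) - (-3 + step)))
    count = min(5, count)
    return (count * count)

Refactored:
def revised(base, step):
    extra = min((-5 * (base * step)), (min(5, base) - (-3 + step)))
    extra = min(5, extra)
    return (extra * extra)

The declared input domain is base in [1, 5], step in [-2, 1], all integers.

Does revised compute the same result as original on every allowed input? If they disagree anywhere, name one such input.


The rewrite breaks on base=1, step=-2, where the results are 100 and 25.
original: count becomes -10; next count becomes -10; next final value 100
revised: extra becomes 6; next extra becomes 5; next final value 25
verdict: not equivalent; witness: base=1, step=-2


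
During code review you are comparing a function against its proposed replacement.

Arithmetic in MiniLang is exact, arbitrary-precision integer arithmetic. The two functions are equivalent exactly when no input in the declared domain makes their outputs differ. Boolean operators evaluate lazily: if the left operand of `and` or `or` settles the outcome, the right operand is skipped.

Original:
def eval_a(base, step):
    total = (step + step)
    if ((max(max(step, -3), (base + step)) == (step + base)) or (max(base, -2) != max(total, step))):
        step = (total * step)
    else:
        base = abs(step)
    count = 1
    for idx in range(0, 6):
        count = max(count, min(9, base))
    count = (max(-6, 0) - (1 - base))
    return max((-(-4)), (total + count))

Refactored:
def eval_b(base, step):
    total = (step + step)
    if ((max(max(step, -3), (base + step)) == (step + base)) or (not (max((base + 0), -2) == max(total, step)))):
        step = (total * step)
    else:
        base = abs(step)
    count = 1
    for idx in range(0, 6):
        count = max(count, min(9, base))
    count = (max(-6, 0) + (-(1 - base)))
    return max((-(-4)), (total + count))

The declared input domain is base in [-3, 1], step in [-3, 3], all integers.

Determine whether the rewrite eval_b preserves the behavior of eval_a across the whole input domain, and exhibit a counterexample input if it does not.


Although constant usage differs; also boolean connective usage differs; also comparison usage differs; also arithmetic usage differs, 35/35 inputs agree.
verdict: equivalent


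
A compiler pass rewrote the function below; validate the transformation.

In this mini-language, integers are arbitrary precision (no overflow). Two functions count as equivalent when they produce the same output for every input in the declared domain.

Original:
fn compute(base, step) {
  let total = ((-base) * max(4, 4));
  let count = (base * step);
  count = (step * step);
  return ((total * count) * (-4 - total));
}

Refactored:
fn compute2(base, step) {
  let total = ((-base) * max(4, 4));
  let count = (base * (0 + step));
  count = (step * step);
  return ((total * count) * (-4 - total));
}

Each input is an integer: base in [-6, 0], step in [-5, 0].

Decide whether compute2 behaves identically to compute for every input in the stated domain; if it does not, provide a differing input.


Side by side, the visible changes include: arithmetic usage differs; and constant usage differs.
Spot check at base=-5, step=-4 — compute: total := 20 | count := 20 | count := 16 | result -7680. compute2: total := 20 | count := 20 | count := 16 | result -7680. Both give -7680.
Every one of the 42 inputs gives matching results.
verdict: equivalent


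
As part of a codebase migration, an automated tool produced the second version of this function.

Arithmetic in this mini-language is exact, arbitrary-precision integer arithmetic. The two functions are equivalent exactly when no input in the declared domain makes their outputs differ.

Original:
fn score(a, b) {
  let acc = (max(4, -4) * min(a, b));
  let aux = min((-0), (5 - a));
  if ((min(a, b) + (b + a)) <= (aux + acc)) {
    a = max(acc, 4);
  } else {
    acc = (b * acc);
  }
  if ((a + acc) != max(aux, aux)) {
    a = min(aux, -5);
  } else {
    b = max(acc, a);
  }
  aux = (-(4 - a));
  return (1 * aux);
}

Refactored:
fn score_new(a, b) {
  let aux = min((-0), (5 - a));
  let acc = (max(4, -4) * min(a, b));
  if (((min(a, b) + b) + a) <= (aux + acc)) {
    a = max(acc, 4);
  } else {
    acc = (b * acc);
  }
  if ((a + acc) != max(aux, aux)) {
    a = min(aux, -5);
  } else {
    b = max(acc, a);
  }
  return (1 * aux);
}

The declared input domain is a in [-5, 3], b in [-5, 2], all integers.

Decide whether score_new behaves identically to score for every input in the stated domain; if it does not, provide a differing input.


Consider the input a=-5, b=-5.
score: acc=-20, then aux=0, then ((min(a, b) + (b + a)) <= (aux + acc)) is false, then acc=100, then ((a + acc) != max(aux, aux)) is true, then a=-5, then aux=-9, then returns -9
score_new: aux=0, then acc=-20, then (((min(a, b) + b) + a) <= (aux + acc)) is false, then acc=100, then ((a + acc) != max(aux, aux)) is true, then a=-5, then returns 0
-9 and 0 differ, so these are not the same function on this domain.
verdict: not equivalent; witness: a=-5, b=-5


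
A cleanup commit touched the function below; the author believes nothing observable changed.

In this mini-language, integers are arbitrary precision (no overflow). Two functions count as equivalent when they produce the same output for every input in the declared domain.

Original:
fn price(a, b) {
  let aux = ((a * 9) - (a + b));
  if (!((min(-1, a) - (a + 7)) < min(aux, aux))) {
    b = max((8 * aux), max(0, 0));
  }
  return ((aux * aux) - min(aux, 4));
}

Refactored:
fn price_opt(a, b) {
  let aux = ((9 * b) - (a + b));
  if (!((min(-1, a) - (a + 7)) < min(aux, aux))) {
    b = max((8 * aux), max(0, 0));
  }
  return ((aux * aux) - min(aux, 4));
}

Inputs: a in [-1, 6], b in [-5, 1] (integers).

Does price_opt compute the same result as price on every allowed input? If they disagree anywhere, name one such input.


Take a=-1, b=-5.
price: aux=-3, then (!((min(-1, a) - (a + 7)) < min(aux, aux))) is false, then returns 12
price_opt: aux=-39, then (!((min(-1, a) - (a + 7)) < min(aux, aux))) is true, then b=0, then returns 1560
12 != 1560, so the rewrite changes behavior.
verdict: not equivalent; witness: a=-1, b=-5


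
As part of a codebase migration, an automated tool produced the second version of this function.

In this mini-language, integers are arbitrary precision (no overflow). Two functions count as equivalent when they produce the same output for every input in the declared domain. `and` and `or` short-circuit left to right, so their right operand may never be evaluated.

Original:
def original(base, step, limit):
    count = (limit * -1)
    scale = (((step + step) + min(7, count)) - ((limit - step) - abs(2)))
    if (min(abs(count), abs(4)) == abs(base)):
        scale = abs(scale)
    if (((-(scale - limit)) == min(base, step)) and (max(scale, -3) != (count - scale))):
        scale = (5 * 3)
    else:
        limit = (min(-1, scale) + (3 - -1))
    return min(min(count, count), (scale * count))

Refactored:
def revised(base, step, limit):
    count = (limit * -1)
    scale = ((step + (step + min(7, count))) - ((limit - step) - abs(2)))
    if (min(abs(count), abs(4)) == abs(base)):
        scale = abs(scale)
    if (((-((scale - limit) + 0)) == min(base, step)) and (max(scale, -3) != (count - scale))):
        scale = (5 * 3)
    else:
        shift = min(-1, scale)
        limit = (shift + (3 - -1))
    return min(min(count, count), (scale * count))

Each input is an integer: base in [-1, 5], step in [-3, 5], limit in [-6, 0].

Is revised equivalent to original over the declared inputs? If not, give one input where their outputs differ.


This is a faithful refactor — arithmetic usage differs, plus statement counts differ, plus local variable names differ, plus constant usage differs, but the computed results match everywhere.
As a probe, take base=3, step=0, limit=-6: original runs count=6, then scale=14, then (min(abs(count), abs(4)) == abs(base)) is false, then (((-(scale - limit)) == min(base, step)) and (max(scale, -3) != (count - scale))) is false, then limit=3, then returns 6; revised runs count=6, then scale=14, then (min(abs(count), abs(4)) == abs(base)) is false, then (((-((scale - limit) + 0)) == min(base, step)) and (max(scale, -3) != (count - scale))) is false, then shift=-1, then limit=3, then returns 6; both end at 6.
Sweeping the whole domain (441 inputs) finds no disagreement.
verdict: equivalent


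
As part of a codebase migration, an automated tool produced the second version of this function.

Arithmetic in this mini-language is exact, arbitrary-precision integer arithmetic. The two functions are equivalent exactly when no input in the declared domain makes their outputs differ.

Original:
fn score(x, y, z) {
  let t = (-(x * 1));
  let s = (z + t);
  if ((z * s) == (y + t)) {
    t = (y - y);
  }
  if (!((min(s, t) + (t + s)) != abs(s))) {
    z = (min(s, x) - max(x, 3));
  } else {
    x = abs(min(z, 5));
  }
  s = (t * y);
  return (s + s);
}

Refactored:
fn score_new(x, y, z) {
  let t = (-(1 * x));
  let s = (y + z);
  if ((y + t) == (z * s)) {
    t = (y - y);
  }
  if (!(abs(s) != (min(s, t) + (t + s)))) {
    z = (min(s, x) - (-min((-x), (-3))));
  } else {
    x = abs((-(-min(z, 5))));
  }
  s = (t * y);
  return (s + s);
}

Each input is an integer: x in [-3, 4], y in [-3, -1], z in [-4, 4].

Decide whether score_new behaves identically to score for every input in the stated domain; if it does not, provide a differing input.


Not equivalent: x=-3, y=-3, z=-3 separates them (0 vs -18).
score: t = 3; s = 0; ((z * s) == (y + t)) -> true; t = 0; (!((min(s, t) + (t + s)) != abs(s))) -> true; z = -6; s = 0; return 0
score_new: t = 3; s = -6; ((y + t) == (z * s)) -> false; (!(abs(s) != (min(s, t) + (t + s)))) -> false; x = 3; s = -9; return -18
verdict: not equivalent; witness: x=-3, y=-3, z=-3


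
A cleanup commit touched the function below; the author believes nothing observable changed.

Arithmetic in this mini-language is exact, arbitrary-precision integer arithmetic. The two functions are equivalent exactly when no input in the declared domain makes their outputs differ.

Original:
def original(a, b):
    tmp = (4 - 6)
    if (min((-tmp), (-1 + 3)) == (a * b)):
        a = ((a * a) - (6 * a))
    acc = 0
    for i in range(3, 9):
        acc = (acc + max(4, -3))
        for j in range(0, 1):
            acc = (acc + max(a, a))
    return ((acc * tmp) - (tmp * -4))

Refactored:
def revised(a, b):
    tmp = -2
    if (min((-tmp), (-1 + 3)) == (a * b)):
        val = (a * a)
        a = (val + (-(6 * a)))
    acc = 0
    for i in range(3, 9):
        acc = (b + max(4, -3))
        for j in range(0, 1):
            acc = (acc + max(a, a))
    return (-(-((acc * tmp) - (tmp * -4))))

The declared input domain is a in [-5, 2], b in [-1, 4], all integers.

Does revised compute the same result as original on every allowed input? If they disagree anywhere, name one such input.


The rewrite breaks on a=-5, b=-1, where the results are 4 and -4.
original: tmp := -2 | (min((-tmp), (-1 + 3)) == (a * b)): false | acc := 0 | iter i=3: | acc := 4 | iter j=0: | acc := -1 | iter i=4: | acc := 3 | iter j=0: | acc := -2 | iter i=5: | acc := 2 | iter j=0: | acc := -3 | iter i=6: | acc := 1 | iter j=0: | acc := -4 | iter i=7: | acc := 0 | iter j=0: | acc := -5 | iter i=8: | acc := -1 | iter j=0: | acc := -6 | result 4
revised: tmp := -2 | (min((-tmp), (-1 + 3)) == (a * b)): false | acc := 0 | iter i=3: | acc := 3 | iter j=0: | acc := -2 | iter i=4: | acc := 3 | iter j=0: | acc := -2 | iter i=5: | acc := 3 | iter j=0: | acc := -2 | iter i=6: | acc := 3 | iter j=0: | acc := -2 | iter i=7: | acc := 3 | iter j=0: | acc := -2 | iter i=8: | acc := 3 | iter j=0: | acc := -2 | result -4
verdict: not equivalent; witness: a=-5, b=-1


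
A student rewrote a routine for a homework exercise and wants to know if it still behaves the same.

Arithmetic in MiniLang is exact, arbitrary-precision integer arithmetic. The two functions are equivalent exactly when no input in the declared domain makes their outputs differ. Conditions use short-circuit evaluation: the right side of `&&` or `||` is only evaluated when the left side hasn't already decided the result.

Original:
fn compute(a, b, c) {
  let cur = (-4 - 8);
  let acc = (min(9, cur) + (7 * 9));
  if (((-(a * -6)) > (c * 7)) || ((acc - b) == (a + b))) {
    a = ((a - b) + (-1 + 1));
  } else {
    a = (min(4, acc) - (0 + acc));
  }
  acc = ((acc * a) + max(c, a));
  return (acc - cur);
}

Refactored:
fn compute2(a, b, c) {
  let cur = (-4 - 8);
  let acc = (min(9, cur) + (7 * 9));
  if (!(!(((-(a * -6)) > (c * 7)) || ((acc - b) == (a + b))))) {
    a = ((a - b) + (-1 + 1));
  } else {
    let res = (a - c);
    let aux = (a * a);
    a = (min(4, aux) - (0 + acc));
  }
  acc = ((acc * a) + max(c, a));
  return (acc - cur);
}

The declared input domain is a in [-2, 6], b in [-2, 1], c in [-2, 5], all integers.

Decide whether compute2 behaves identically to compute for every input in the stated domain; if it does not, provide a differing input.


Take a=-1, b=-2, c=0.
compute: cur := -12 | acc := 51 | (((-(a * -6)) > (c * 7)) || ((acc - b) == (a + b))): false | a := -47 | acc := -2397 | result -2385
compute2: cur := -12 | acc := 51 | (!(!(((-(a * -6)) > (c * 7)) || ((acc - b) == (a + b))))): false | res := -1 | aux := 1 | a := -50 | acc := -2550 | result -2538
-2385 and -2538 differ, so these are not the same function on this domain.
verdict: not equivalent; witness: a=-1, b=-2, c=0


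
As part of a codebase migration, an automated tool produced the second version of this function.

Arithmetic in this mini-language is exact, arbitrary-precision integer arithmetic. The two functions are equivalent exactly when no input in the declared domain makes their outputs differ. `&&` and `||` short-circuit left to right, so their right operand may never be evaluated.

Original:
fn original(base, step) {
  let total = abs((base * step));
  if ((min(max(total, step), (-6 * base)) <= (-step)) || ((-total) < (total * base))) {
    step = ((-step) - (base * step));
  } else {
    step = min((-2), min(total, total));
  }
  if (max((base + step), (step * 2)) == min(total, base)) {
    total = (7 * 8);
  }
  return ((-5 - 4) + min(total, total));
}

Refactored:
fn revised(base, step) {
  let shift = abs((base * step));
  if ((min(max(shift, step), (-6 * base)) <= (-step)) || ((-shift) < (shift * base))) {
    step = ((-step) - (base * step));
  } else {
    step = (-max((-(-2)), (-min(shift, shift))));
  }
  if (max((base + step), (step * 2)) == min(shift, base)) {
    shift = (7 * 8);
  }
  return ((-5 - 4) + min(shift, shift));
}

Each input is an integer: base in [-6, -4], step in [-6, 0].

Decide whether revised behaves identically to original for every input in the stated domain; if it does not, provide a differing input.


Differences: min/max/abs usage differs; and local variable names differ — yet all 21 inputs agree.
verdict: equivalent


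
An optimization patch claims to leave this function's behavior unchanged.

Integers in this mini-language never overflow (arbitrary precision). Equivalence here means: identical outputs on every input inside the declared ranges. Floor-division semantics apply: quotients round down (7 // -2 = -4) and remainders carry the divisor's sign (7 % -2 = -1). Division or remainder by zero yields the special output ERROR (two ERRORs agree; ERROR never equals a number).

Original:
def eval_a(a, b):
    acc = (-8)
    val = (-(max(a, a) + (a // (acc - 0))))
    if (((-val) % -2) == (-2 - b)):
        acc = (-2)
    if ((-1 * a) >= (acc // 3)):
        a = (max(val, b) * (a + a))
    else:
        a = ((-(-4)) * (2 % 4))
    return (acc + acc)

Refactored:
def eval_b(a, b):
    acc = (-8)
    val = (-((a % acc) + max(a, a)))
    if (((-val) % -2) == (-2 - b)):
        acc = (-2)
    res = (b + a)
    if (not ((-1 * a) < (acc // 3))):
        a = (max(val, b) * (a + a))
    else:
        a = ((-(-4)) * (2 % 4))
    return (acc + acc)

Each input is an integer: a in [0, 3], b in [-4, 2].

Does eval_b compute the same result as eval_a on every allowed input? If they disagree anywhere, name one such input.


Run the pair on a=2, b=-2.
eval_a: acc becomes -8; next val becomes -1; next (((-val) % -2) == (-2 - b)) evaluates to false; next ((-1 * a) >= (acc // 3)) evaluates to true; next a becomes -4; next final value -16
eval_b: acc becomes -8; next val becomes 4; next (((-val) % -2) == (-2 - b)) evaluates to true; next acc becomes -2; next res becomes 0; next (not ((-1 * a) < (acc // 3))) evaluates to false; next a becomes 8; next final value -4
-16 against -4: the behavior changed.
verdict: not equivalent; witness: a=2, b=-2


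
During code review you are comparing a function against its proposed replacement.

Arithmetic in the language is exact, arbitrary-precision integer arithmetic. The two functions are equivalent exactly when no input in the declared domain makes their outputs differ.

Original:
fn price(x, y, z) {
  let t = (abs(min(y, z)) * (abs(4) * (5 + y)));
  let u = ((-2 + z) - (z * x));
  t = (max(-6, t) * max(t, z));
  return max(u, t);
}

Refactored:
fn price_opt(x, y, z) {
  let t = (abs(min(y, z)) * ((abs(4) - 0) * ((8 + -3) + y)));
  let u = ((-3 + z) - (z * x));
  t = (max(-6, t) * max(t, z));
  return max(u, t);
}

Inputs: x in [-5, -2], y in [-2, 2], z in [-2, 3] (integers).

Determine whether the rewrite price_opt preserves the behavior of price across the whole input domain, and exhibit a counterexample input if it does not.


There is a counterexample at x=-5, y=0, z=1: 4 on one side, 3 on the other.
price: t := 0 | u := 4 | t := 0 | result 4
price_opt: t := 0 | u := 3 | t := 0 | result 3
verdict: not equivalent; witness: x=-5, y=0, z=1


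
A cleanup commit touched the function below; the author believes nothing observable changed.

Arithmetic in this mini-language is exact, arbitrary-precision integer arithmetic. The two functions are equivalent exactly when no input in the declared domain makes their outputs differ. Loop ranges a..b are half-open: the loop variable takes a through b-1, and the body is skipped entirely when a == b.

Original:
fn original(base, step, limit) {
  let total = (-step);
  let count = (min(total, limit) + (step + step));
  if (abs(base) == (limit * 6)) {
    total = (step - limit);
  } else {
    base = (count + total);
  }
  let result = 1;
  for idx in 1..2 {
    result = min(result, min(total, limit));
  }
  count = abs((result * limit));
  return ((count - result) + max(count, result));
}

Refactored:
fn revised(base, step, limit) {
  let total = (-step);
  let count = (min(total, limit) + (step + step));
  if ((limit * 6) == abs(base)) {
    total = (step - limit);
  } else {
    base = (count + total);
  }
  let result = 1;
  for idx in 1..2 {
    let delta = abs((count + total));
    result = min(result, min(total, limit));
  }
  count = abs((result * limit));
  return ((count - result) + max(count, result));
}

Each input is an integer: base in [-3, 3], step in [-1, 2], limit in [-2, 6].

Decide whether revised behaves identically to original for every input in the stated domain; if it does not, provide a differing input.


This is a faithful refactor — statement counts differ; and min/max/abs usage differs; and arithmetic usage differs; and local variable names differ, but the computed results match everywhere.
One worked example (base=-3, step=2, limit=0) — original: total := -2 | count := 2 | (abs(base) == (limit * 6)): false | base := 0 | result := 1 | iter idx=1: | result := -2 | count := 0 | result 2; revised: total := -2 | count := 2 | ((limit * 6) == abs(base)): false | base := 0 | result := 1 | iter idx=1: | delta := 0 | result := -2 | count := 0 | result 2; agreement on 2.
An exhaustive pass over the 252 declared inputs shows identical outputs.
verdict: equivalent


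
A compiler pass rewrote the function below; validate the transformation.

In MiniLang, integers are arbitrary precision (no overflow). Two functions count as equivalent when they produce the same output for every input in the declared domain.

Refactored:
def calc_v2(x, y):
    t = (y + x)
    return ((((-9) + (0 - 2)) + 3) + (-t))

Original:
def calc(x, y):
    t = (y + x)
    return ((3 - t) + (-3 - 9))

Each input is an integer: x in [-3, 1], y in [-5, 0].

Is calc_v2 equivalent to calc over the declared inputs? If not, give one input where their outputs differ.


Try x=-3, y=-5.
calc: t becomes -8; next final value -1
calc_v2: t becomes -8; next final value 0
-1 != 0, so the rewrite changes behavior.
verdict: not equivalent; witness: x=-3, y=-5


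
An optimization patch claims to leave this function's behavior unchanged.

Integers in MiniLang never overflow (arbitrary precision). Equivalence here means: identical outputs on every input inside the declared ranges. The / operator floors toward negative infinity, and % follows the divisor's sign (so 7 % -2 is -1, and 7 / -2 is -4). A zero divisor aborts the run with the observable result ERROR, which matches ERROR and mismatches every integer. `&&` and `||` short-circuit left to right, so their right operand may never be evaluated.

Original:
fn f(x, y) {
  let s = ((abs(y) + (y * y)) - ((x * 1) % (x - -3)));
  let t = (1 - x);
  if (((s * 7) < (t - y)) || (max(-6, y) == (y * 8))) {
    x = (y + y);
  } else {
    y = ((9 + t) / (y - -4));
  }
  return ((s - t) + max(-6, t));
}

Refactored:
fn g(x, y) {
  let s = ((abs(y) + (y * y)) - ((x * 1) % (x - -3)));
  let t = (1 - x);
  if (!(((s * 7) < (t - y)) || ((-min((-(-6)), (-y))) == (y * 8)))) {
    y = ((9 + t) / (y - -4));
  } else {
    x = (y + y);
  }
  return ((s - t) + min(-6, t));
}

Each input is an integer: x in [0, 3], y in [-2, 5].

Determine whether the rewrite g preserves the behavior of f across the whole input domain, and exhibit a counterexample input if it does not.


At x=0, y=-2: f gives 6, g gives -1.
verdict: not equivalent; witness: x=0, y=-2


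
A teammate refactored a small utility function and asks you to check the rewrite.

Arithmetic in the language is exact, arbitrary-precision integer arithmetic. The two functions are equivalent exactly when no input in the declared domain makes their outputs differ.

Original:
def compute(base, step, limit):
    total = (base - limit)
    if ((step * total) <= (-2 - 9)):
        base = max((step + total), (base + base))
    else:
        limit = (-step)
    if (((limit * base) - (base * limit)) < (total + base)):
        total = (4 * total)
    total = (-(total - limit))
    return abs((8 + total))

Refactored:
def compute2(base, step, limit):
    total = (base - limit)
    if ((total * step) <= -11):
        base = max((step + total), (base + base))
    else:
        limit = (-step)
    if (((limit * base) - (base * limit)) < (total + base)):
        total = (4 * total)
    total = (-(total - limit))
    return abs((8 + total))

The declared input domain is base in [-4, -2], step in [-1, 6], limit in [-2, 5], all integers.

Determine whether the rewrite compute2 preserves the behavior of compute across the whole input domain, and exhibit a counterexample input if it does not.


The two versions differ — the changes include arithmetic usage differs; constant usage differs.
Spot check at base=-3, step=2, limit=-2 — compute: total=-1, then ((step * total) <= (-2 - 9)) is false, then limit=-2, then (((limit * base) - (base * limit)) < (total + base)) is false, then total=-1, then returns 7. compute2: total=-1, then ((total * step) <= -11) is false, then limit=-2, then (((limit * base) - (base * limit)) < (total + base)) is false, then total=-1, then returns 7. Both give 7.
An exhaustive pass over the 192 declared inputs shows identical outputs.
verdict: equivalent


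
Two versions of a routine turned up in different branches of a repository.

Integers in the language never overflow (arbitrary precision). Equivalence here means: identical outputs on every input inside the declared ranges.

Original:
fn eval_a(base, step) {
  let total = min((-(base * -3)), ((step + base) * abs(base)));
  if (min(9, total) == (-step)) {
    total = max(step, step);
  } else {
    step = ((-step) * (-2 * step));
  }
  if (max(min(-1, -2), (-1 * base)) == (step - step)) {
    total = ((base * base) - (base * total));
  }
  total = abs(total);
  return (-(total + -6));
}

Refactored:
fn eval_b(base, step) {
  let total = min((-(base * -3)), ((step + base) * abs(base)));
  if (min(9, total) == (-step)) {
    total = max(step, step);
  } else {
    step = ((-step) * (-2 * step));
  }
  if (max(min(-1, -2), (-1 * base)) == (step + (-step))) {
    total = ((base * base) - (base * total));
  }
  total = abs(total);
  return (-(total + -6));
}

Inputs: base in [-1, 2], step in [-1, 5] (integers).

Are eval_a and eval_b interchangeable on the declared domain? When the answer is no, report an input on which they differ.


Equivalent — the differences include arithmetic usage differs, yet no declared input distinguishes the two.
One worked example (base=-1, step=-1) — eval_a: total becomes -3; next (min(9, total) == (-step)) evaluates to false; next step becomes 2; next (max(min(-1, -2), (-1 * base)) == (step - step)) evaluates to false; next total becomes 3; next final value 3; eval_b: total becomes -3; next (min(9, total) == (-step)) evaluates to false; next step becomes 2; next (max(min(-1, -2), (-1 * base)) == (step + (-step))) evaluates to false; next total becomes 3; next final value 3; agreement on 3.
Checked all 28 inputs in the declared domain: the outputs agree on every one.
verdict: equivalent


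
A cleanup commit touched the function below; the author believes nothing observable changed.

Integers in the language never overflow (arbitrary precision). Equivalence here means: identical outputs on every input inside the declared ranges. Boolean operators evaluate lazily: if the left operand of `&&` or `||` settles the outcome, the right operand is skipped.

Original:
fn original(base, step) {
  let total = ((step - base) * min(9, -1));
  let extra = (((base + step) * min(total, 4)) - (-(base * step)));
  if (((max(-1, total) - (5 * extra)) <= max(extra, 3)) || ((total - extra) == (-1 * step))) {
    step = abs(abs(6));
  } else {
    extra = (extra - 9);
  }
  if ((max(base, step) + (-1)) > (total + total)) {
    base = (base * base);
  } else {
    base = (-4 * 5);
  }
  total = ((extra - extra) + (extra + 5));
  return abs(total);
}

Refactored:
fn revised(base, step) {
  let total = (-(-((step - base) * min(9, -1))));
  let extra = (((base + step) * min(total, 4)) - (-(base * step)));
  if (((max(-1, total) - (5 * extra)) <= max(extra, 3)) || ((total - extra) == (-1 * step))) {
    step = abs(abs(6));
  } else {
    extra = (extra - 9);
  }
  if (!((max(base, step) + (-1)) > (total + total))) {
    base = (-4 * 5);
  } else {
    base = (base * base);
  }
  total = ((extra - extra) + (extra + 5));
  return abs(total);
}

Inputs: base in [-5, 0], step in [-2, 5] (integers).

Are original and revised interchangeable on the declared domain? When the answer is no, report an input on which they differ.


The two versions differ — the changes include boolean connective usage differs.
Spot check at base=-1, step=-1 — original: total becomes 0; next extra becomes 1; next (((max(-1, total) - (5 * extra)) <= max(extra, 3)) || ((total - extra) == (-1 * step))) evaluates to true; next step becomes 6; next ((max(base, step) + (-1)) > (total + total)) evaluates to true; next base becomes 1; next total becomes 6; next final value 6. revised: total becomes 0; next extra becomes 1; next (((max(-1, total) - (5 * extra)) <= max(extra, 3)) || ((total - extra) == (-1 * step))) evaluates to true; next step becomes 6; next (!((max(base, step) + (-1)) > (total + total))) evaluates to false; next base becomes 1; next total becomes 6; next final value 6. Both give 6.
Every one of the 48 inputs gives matching results.
verdict: equivalent
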